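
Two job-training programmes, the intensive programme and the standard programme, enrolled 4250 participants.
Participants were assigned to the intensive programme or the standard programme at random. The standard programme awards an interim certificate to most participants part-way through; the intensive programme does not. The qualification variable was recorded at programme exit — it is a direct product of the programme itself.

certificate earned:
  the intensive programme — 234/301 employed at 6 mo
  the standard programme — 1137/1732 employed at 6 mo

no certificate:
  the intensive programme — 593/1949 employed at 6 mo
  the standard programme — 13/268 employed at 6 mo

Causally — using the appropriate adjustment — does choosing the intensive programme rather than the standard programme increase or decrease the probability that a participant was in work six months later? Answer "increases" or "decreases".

The stratified and pooled comparisons disagree (the intensive programme wins within each qualification attained during the programme; the standard programme wins overall), so the answer turns on the causal role of qualification attained during the programme.
Qualification attained during the programme lies on the pathway programme → qualification attained during the programme → outcome, so adjusting for it blocks the indirect effect. For the total causal effect of programme, use the unadjusted pooled rates.
Pooled: the intensive programme 36.8% vs the standard programme 57.5%; the standard programme is higher overall.

decreases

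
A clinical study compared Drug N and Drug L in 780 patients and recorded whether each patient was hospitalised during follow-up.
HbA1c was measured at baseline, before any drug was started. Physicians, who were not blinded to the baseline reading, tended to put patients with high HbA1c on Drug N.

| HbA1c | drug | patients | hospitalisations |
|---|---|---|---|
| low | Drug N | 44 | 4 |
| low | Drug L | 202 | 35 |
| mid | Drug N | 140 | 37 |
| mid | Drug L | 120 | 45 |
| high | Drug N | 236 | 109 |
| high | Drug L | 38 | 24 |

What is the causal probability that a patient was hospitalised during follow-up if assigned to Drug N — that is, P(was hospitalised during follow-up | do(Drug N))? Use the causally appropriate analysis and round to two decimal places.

The HbA1c-specific comparison favours Drug N throughout, but the pooled figures favour Drug L. The question is whether to condition on HbA1c.
Since HbA1c is a pre-existing factor (not a product of the drug) and it affects the outcome on its own, it is a confounder. The stratified rates, not the pooled rate, identify the causal effect.
Standardising Drug N to the population HbA1c mix: 0.315·4/44 + 0.333·37/140 + 0.351·109/236 = 0.279.

0.28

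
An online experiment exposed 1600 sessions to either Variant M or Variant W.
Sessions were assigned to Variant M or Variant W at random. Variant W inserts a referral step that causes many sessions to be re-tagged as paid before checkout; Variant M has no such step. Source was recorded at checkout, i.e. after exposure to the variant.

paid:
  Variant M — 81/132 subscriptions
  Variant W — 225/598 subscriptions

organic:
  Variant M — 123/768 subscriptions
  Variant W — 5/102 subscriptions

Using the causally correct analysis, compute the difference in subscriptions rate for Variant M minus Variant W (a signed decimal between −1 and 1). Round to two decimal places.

Because the variant influences traffic source, traffic source is a post-treatment mediator, not a confounder. Stratifying on it would bias the estimate; the causal effect is the crude pooled difference.
The causal difference is the pooled difference: 0.227 − 0.329 = -0.102.

-0.10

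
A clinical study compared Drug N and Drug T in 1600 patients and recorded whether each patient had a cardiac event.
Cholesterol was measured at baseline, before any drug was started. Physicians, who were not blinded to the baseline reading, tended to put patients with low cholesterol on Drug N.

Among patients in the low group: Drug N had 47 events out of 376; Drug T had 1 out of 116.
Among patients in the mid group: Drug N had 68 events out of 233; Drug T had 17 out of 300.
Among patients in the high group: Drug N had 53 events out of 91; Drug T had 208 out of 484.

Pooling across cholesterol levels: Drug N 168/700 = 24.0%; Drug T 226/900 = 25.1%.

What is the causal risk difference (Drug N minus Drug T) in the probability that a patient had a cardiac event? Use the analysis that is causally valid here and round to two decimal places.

Drug T is lower inside every cholesterol stratum but Drug N is lower in aggregate. Whether to stratify depends on how cholesterol relates to the drug.
Nothing the drug does changes cholesterol; the imbalance is an allocation artefact. With cholesterol also predicting the outcome, the pooled figure is confounded, and the within-stratum comparison is the causal one.
Adjusting over the population distribution of cholesterol: 0.307·(0.125−0.009) + 0.333·(0.292−0.057) + 0.359·(0.582−0.430) = +0.169.

+0.17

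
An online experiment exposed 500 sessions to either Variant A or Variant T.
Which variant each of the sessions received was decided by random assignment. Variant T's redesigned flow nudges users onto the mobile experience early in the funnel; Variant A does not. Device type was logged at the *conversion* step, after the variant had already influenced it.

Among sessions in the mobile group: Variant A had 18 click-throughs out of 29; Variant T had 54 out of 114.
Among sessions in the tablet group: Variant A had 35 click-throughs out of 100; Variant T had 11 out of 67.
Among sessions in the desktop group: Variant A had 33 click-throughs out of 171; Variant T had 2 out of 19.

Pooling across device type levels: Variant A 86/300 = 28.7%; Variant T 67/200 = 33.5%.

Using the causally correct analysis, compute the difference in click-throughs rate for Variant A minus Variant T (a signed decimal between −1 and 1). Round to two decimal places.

Within every device type level Variant A has the higher rate, yet pooled Variant T does — Simpson's reversal.
Stratifying would compare variants among sessions the variants themselves sorted into device type groups — a form of selection on an intermediate. The unconditioned pooled rates give the total causal effect.
The causal difference is the pooled difference: 0.287 − 0.335 = -0.048.

-0.05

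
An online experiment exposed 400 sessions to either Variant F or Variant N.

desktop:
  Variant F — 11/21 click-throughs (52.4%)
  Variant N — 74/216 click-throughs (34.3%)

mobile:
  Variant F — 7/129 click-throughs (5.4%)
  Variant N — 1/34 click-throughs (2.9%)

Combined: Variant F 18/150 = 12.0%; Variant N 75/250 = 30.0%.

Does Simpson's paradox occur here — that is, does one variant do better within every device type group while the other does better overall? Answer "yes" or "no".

Within each device type level (desktop 52.4% vs 34.3%; mobile 5.4% vs 2.9%), Variant F has the higher rate every time. Pooled: 12.0% vs 30.0% — Variant N has the higher rate overall. The two comparisons disagree.

yes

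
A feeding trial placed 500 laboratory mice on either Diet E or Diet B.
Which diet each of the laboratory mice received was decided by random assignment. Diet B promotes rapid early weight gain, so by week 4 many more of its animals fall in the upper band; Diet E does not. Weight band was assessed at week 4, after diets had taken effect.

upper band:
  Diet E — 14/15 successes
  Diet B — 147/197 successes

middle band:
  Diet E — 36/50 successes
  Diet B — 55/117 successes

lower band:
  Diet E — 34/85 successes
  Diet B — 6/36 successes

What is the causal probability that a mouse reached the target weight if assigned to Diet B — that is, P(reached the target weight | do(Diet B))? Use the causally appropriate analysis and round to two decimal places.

Because the diet influences week-4 weight band, week-4 weight band is a post-treatment mediator, not a confounder. Stratifying on it would bias the estimate; the causal effect is the crude pooled difference.
So P(outcome | do(Diet B)) is just the pooled rate for Diet B: 208/350 = 0.594.

0.59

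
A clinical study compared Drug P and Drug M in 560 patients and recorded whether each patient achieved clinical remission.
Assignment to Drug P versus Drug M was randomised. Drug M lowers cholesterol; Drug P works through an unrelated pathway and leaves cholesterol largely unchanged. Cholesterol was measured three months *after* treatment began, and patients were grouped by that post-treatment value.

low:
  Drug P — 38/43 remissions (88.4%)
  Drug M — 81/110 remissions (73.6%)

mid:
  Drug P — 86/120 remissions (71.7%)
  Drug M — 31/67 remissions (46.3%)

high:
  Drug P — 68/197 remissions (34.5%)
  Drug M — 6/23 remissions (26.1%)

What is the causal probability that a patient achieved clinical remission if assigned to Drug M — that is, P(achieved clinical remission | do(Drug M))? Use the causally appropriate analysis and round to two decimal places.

0.59

Because the drug influences cholesterol, cholesterol is a post-treatment mediator, not a confounder. Stratifying on it would bias the estimate; the causal effect is the crude pooled difference.
So P(outcome | do(Drug M)) is just the pooled rate for Drug M: 118/200 = 0.590.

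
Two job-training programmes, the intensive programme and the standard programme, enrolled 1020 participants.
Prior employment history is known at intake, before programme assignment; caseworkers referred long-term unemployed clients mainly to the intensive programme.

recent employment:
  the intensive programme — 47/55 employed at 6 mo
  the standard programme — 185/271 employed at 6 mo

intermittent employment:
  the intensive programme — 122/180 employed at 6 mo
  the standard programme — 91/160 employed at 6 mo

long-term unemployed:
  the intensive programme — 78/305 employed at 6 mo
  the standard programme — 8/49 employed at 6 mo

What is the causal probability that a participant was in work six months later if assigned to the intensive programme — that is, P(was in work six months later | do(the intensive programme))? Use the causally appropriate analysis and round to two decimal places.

Prior employment history is set before the programme has any effect — it is not caused by the programme — and it independently drives the outcome. That makes it a confounder, so the causal comparison is within prior employment history levels.
Standardising the intensive programme to the population prior employment history mix: 0.320·47/55 + 0.333·122/180 + 0.347·78/305 = 0.588.

0.59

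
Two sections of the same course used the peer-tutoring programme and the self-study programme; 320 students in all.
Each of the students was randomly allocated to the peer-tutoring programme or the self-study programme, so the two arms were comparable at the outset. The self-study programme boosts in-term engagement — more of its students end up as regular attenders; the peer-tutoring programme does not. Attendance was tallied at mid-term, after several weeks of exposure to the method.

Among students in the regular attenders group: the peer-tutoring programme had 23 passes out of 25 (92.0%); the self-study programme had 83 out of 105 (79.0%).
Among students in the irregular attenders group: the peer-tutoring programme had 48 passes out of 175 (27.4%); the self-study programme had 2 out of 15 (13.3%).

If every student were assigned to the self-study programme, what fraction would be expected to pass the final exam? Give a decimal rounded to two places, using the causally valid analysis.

Mid-term attendance is recorded after the teaching method and is itself shifted by it — it sits on the causal path from teaching method to outcome. Conditioning on a mediator would strip out part of the effect we want; the pooled comparison gives the total causal effect.
So P(outcome | do(the self-study programme)) is just the pooled rate for the self-study programme: 85/120 = 0.708.

0.71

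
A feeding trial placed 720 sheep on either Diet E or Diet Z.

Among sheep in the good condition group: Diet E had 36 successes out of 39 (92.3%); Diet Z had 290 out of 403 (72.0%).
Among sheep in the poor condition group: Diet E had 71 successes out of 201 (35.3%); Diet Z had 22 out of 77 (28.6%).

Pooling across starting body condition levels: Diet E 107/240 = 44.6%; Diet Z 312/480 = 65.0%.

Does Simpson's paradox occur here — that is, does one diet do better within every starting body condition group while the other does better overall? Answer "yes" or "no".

Within each starting body condition level (good condition 92.3% vs 72.0%; poor condition 35.3% vs 28.6%), Diet E has the higher rate every time. Pooled: 44.6% vs 65.0% — Diet Z has the higher rate overall. The two comparisons disagree.

yes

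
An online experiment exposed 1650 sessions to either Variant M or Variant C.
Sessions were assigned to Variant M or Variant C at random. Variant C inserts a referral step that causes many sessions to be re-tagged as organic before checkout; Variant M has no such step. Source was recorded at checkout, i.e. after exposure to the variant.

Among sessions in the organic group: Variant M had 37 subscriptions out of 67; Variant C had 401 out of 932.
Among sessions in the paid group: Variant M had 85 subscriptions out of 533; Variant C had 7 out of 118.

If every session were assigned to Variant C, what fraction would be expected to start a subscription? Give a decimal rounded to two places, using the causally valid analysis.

0.39

The stratified and pooled comparisons disagree (Variant M wins within each traffic source; Variant C wins overall), so the answer turns on the causal role of traffic source.
Because the variant influences traffic source, traffic source is a post-treatment mediator, not a confounder. Stratifying on it would bias the estimate; the causal effect is the crude pooled difference.
So P(outcome | do(Variant C)) is just the pooled rate for Variant C: 408/1050 = 0.389.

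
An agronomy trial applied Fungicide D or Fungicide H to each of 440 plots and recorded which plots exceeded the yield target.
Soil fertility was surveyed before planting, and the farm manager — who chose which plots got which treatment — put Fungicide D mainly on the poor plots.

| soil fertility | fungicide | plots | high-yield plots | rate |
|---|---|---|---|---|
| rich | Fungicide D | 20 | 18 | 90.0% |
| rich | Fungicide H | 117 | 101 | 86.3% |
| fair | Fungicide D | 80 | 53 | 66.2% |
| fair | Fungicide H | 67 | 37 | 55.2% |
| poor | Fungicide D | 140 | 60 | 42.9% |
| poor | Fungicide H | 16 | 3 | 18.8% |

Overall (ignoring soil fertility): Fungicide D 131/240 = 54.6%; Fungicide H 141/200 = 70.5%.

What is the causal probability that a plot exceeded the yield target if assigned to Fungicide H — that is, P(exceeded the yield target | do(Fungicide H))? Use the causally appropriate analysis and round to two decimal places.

0.52

Soil fertility differs across fungicides for reasons unrelated to any effect of the fungicide itself, and it separately predicts the outcome — a classic confounder. We must compare within soil fertility levels.
Standardising Fungicide H to the population soil fertility mix: 0.311·101/117 + 0.334·37/67 + 0.355·3/16 = 0.520.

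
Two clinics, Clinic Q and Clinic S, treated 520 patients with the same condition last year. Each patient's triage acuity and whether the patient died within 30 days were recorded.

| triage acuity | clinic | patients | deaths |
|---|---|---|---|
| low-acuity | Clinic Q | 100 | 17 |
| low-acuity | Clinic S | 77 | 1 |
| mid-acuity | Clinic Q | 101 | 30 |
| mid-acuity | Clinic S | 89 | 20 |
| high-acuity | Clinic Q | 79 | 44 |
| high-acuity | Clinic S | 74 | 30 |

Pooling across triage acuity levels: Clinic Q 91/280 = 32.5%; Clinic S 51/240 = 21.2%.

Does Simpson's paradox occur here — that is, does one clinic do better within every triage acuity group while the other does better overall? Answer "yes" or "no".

Within each triage acuity level (low-acuity 17.0% vs 1.3%; mid-acuity 29.7% vs 22.5%; high-acuity 55.7% vs 40.5%), Clinic S has the lower rate every time. Pooled: 32.5% vs 21.2% — Clinic S has the lower rate overall. They agree.

no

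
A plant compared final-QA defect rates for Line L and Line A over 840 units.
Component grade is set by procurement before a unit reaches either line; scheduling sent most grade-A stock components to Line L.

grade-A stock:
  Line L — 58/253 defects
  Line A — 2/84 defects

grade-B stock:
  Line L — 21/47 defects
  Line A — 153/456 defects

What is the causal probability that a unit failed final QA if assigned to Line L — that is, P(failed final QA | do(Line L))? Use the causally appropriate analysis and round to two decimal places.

0.36

Line A is lower inside every component grade stratum but Line L is lower in aggregate. Whether to stratify depends on how component grade relates to the line.
Here component grade is a common cause — it drives both which line a case falls under and the outcome. The crude comparison mixes populations; the stratum-specific rates are the causally relevant ones.
Standardising Line L to the population component grade mix: 0.401·58/253 + 0.599·21/47 = 0.360.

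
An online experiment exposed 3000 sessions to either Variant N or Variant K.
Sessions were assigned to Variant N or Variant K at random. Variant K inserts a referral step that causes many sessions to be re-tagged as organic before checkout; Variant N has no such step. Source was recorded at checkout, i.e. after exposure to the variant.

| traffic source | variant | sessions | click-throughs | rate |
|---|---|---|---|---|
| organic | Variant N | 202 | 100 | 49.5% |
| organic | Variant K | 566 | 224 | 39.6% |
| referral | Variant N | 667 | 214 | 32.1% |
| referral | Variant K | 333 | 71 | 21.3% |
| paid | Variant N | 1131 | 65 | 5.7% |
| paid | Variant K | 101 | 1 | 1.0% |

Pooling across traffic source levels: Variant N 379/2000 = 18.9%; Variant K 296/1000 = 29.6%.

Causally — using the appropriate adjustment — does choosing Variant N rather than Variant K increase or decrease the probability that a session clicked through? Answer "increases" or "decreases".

decreases

Variant N is higher inside every traffic source stratum but Variant K is higher in aggregate. Whether to stratify depends on how traffic source relates to the variant.
Stratifying would compare variants among sessions the variants themselves sorted into traffic source groups — a form of selection on an intermediate. The unconditioned pooled rates give the total causal effect.
Pooled: Variant N 18.9% vs Variant K 29.6%; Variant K is higher overall.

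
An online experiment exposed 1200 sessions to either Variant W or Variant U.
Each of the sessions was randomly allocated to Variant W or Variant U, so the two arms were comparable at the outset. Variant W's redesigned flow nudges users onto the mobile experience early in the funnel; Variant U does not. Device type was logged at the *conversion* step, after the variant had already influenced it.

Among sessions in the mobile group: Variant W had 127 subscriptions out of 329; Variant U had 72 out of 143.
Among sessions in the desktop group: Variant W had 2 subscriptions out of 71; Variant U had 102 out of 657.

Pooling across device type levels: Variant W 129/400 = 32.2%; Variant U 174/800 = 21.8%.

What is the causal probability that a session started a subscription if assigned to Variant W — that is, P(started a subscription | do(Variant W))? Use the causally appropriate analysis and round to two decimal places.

0.32

The device type-specific comparison favours Variant U throughout, but the pooled figures favour Variant W. The question is whether to condition on device type.
Stratifying would compare variants among sessions the variants themselves sorted into device type groups — a form of selection on an intermediate. The unconditioned pooled rates give the total causal effect.
So P(outcome | do(Variant W)) is just the pooled rate for Variant W: 129/400 = 0.323.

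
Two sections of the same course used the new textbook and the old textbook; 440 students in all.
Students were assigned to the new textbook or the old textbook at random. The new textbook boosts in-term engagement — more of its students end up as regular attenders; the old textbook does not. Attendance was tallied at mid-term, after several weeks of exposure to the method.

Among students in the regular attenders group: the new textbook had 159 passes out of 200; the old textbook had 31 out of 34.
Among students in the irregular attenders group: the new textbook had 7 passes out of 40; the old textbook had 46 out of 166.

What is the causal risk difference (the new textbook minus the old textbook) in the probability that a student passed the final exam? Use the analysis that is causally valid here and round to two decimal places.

Stratifying would compare teaching methods among students the teaching methods themselves sorted into mid-term attendance groups — a form of selection on an intermediate. The unconditioned pooled rates give the total causal effect.
The causal difference is the pooled difference: 0.692 − 0.385 = +0.307.

+0.31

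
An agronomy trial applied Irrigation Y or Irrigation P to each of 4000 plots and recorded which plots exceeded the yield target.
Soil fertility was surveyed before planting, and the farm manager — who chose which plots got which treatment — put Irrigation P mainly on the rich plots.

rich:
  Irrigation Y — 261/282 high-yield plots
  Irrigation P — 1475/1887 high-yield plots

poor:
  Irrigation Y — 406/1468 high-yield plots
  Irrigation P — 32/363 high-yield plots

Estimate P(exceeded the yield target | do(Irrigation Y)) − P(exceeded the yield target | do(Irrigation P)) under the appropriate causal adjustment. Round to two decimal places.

Soil fertility satisfies the back-door criterion: it is not a descendant of the irrigation, and it blocks the spurious path from irrigation to outcome. Adjusting for it (i.e., using the within-soil fertility rates) gives the causal effect.
Adjusting over the population distribution of soil fertility: 0.542·(0.926−0.782) + 0.458·(0.277−0.088) = +0.164.

+0.16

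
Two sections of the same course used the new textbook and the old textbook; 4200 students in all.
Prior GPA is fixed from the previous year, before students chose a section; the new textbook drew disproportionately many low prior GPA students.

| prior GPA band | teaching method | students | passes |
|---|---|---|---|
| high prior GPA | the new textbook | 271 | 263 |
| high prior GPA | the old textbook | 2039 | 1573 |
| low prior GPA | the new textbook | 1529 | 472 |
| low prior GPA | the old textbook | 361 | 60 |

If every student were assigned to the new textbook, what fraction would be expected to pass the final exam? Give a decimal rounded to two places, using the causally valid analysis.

0.67

The imbalance in prior GPA band arose from how students were allocated, not from anything the teaching method did; and prior GPA band independently affects the outcome. The pooled gap is confounded — condition on prior GPA band.
Standardising the new textbook to the population prior GPA band mix: 0.550·263/271 + 0.450·472/1529 = 0.673.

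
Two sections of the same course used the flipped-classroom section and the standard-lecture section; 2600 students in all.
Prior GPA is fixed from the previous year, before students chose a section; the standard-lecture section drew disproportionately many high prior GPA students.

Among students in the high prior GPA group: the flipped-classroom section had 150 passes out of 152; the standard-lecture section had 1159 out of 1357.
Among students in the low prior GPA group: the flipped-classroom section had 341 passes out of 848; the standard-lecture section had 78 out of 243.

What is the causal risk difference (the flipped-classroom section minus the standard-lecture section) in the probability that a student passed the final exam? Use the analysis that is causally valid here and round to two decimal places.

Nothing the teaching method does changes prior GPA band; the imbalance is an allocation artefact. With prior GPA band also predicting the outcome, the pooled figure is confounded, and the within-stratum comparison is the causal one.
Adjusting over the population distribution of prior GPA band: 0.580·(0.987−0.854) + 0.420·(0.402−0.321) = +0.111.

+0.11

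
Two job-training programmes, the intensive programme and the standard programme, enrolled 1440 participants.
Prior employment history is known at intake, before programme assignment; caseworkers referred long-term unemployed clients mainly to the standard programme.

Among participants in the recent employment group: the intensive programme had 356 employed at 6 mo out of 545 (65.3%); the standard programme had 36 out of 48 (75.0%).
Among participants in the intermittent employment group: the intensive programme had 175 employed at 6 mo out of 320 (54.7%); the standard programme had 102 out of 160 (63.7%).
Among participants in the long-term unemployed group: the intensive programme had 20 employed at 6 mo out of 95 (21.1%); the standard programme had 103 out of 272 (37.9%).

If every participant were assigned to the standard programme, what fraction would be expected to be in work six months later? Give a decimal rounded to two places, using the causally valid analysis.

0.62

Within every prior employment history level the standard programme has the higher rate, yet pooled the intensive programme does — Simpson's reversal.
Since prior employment history is a pre-existing factor (not a product of the programme) and it affects the outcome on its own, it is a confounder. The stratified rates, not the pooled rate, identify the causal effect.
Standardising the standard programme to the population prior employment history mix: 0.412·36/48 + 0.333·102/160 + 0.255·103/272 = 0.618.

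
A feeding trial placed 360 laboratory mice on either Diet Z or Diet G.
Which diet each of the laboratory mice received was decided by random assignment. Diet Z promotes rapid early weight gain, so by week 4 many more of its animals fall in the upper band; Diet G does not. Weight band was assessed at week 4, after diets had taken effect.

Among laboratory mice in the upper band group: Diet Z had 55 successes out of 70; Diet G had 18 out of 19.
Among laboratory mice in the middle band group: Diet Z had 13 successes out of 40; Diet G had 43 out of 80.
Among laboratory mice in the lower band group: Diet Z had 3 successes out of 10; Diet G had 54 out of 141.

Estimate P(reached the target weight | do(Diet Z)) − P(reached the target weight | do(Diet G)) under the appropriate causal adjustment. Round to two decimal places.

+0.11

Week-4 weight band is downstream of the diet. One should not condition on a consequence of treatment, so the overall rates are the right comparison.
The causal difference is the pooled difference: 0.592 − 0.479 = +0.113.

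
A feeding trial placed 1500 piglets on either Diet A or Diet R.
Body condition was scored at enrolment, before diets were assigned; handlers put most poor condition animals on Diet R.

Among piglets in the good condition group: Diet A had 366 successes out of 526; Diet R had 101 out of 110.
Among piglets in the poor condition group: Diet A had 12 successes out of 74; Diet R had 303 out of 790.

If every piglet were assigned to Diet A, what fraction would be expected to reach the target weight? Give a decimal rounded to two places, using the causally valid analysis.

Diet R is higher inside every starting body condition stratum but Diet A is higher in aggregate. Whether to stratify depends on how starting body condition relates to the diet.
Starting body condition differs across diets for reasons unrelated to any effect of the diet itself, and it separately predicts the outcome — a classic confounder. We must compare within starting body condition levels.
Standardising Diet A to the population starting body condition mix: 0.424·366/526 + 0.576·12/74 = 0.388.

0.39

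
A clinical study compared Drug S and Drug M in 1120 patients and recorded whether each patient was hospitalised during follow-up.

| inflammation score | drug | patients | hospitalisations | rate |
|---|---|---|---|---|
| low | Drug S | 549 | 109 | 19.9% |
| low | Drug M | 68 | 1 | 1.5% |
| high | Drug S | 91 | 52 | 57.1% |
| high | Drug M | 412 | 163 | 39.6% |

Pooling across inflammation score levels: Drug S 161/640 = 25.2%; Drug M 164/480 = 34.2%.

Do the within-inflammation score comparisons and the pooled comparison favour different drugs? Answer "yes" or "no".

Within each inflammation score level (low 19.9% vs 1.5%; high 57.1% vs 39.6%), Drug M has the lower rate every time. Pooled: 25.2% vs 34.2% — Drug S has the lower rate overall. The two comparisons disagree.

yes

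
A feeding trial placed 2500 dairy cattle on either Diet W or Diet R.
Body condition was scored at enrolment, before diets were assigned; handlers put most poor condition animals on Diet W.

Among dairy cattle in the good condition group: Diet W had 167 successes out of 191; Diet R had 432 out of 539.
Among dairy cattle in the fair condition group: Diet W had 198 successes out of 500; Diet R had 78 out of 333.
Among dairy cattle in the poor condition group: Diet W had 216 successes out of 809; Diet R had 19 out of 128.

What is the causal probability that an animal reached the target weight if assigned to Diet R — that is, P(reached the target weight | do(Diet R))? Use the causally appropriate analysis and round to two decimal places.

Nothing the diet does changes starting body condition; the imbalance is an allocation artefact. With starting body condition also predicting the outcome, the pooled figure is confounded, and the within-stratum comparison is the causal one.
Standardising Diet R to the population starting body condition mix: 0.292·432/539 + 0.333·78/333 + 0.375·19/128 = 0.368.

0.37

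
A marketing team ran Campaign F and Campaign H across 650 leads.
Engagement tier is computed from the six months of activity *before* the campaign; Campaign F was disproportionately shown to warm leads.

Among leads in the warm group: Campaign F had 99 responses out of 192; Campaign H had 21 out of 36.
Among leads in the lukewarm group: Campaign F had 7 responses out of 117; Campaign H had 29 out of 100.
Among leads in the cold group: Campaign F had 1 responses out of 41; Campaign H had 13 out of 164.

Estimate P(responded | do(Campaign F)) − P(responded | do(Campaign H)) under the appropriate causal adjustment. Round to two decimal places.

Nothing the campaign does changes engagement tier; the imbalance is an allocation artefact. With engagement tier also predicting the outcome, the pooled figure is confounded, and the within-stratum comparison is the causal one.
Adjusting over the population distribution of engagement tier: 0.351·(0.516−0.583) + 0.334·(0.060−0.290) + 0.315·(0.024−0.079) = -0.118.

-0.12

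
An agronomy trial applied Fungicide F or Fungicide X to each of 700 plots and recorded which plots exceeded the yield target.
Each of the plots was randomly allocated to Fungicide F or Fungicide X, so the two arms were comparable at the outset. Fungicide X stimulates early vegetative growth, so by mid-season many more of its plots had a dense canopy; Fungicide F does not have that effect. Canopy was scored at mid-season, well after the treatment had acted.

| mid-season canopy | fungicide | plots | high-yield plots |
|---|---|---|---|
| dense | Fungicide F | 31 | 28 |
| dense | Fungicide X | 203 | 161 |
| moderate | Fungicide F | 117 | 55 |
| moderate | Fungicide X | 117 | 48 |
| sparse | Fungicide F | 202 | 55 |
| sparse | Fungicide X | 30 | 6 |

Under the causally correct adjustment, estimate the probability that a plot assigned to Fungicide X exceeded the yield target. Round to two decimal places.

Because the fungicide influences mid-season canopy, mid-season canopy is a post-treatment mediator, not a confounder. Stratifying on it would bias the estimate; the causal effect is the crude pooled difference.
So P(outcome | do(Fungicide X)) is just the pooled rate for Fungicide X: 215/350 = 0.614.

0.61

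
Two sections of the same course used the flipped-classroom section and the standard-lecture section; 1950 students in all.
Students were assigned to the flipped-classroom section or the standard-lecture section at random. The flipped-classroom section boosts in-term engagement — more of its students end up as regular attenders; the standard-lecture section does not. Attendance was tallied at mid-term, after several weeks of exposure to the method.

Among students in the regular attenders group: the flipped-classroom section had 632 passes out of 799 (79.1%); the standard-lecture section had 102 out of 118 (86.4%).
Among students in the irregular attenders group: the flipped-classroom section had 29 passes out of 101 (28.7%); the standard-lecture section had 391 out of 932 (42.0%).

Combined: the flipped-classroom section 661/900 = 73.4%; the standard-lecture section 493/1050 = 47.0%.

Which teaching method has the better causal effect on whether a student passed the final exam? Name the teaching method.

the flipped-classroom section

Mid-term attendance is recorded after the teaching method and is itself shifted by it — it sits on the causal path from teaching method to outcome. Conditioning on a mediator would strip out part of the effect we want; the pooled comparison gives the total causal effect.
Pooled: the flipped-classroom section 73.4% vs the standard-lecture section 47.0%; the flipped-classroom section is higher overall.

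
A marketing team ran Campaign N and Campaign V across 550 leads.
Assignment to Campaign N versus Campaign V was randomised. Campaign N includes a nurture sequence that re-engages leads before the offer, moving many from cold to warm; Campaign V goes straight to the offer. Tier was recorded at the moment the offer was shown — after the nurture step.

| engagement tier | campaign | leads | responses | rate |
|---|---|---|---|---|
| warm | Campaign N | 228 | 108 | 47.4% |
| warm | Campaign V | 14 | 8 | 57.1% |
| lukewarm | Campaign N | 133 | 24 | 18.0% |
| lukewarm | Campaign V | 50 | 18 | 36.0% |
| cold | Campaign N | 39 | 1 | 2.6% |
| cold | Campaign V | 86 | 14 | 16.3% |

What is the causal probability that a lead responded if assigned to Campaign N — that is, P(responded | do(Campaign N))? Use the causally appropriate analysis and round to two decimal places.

0.33

Campaign V is higher inside every engagement tier stratum but Campaign N is higher in aggregate. Whether to stratify depends on how engagement tier relates to the campaign.
Engagement tier here is a post-treatment variable shaped by the campaign; conditioning on it would introduce bias rather than remove it. The overall comparison is the causal one.
So P(outcome | do(Campaign N)) is just the pooled rate for Campaign N: 133/400 = 0.333.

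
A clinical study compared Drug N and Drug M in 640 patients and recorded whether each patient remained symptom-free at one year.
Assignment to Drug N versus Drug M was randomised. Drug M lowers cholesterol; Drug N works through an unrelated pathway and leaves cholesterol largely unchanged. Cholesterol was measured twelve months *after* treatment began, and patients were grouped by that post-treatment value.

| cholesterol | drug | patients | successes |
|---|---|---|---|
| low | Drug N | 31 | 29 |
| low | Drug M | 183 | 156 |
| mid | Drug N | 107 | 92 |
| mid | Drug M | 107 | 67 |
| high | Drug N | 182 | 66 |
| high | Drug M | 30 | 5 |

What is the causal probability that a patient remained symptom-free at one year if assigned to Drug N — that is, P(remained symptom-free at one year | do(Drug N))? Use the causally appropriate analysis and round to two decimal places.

Cholesterol is recorded after the drug and is itself shifted by it — it sits on the causal path from drug to outcome. Conditioning on a mediator would strip out part of the effect we want; the pooled comparison gives the total causal effect.
So P(outcome | do(Drug N)) is just the pooled rate for Drug N: 187/320 = 0.584.

0.58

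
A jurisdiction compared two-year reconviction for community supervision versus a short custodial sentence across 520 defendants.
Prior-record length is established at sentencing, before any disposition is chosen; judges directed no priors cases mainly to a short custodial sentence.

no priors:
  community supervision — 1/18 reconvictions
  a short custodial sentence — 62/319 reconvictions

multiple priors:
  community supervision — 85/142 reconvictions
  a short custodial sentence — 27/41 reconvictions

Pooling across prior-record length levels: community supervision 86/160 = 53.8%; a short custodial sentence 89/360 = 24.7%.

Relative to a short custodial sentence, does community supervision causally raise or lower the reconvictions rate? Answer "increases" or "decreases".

community supervision is lower inside every prior-record length stratum but a short custodial sentence is lower in aggregate. Whether to stratify depends on how prior-record length relates to the disposition.
The imbalance in prior-record length arose from how defendants were allocated, not from anything the disposition did; and prior-record length independently affects the outcome. The pooled gap is confounded — condition on prior-record length.
Within each level — no priors: 5.6% vs 19.4%; multiple priors: 59.9% vs 65.9% — community supervision is lower every time.

decreases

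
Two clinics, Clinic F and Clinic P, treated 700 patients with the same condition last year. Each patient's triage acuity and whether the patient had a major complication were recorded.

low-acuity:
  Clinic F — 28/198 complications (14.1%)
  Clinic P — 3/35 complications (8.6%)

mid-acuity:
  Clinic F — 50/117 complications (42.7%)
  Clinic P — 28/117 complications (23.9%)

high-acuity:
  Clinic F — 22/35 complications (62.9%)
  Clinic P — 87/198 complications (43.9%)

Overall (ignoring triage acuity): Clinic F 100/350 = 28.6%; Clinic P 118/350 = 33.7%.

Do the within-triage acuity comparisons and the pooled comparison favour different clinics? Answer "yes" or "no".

Within each triage acuity level (low-acuity 14.1% vs 8.6%; mid-acuity 42.7% vs 23.9%; high-acuity 62.9% vs 43.9%), Clinic P has the lower rate every time. Pooled: 28.6% vs 33.7% — Clinic F has the lower rate overall. The two comparisons disagree.

yes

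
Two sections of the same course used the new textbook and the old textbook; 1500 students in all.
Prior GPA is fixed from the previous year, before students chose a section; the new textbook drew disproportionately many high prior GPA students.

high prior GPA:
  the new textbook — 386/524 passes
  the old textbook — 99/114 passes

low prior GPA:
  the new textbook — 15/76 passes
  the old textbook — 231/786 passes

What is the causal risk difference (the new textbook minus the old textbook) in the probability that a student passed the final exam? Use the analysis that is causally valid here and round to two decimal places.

-0.11

Since prior GPA band is a pre-existing factor (not a product of the teaching method) and it affects the outcome on its own, it is a confounder. The stratified rates, not the pooled rate, identify the causal effect.
Adjusting over the population distribution of prior GPA band: 0.425·(0.737−0.868) + 0.575·(0.197−0.294) = -0.112.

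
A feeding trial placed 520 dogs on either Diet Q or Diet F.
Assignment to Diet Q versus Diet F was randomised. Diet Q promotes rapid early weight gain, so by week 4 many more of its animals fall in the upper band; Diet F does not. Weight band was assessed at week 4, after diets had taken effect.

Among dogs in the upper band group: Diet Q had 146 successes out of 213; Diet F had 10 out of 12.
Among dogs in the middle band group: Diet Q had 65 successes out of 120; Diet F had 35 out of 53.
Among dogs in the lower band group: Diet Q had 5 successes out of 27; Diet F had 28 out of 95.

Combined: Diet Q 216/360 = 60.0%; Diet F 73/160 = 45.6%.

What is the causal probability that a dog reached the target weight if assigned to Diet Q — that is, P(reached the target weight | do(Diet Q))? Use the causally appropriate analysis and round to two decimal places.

0.60

Week-4 weight band is downstream of the diet. One should not condition on a consequence of treatment, so the overall rates are the right comparison.
So P(outcome | do(Diet Q)) is just the pooled rate for Diet Q: 216/360 = 0.600.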